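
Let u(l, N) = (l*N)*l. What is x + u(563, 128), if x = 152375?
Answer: 40724407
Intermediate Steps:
u(l, N) = N*l² (u(l, N) = (N*l)*l = N*l²)
x + u(563, 128) = 152375 + 128*563² = 152375 + 128*316969 = 152375 + 40572032 = 40724407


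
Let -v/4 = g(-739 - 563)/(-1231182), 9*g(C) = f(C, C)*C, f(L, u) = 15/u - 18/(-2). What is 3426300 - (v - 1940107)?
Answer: 9910535562413/1846773 ≈ 5.3664e+6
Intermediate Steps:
f(L, u) = 9 + 15/u (f(L, u) = 15/u - 18*(-½) = 15/u + 9 = 9 + 15/u)
g(C) = C*(9 + 15/C)/9 (g(C) = ((9 + 15/C)*C)/9 = (C*(9 + 15/C))/9 = C*(9 + 15/C)/9)
v = -7802/1846773 (v = -4*(5/3 + (-739 - 563))/(-1231182) = -4*(5/3 - 1302)*(-1)/1231182 = -(-15604)*(-1)/(3*1231182) = -4*3901/3693546 = -7802/1846773 ≈ -0.0042247)
3426300 - (v - 1940107) = 3426300 - (-7802/1846773 - 1940107) = 3426300 - 1*(-3582937232513/1846773) = 3426300 + 3582937232513/1846773 = 9910535562413/1846773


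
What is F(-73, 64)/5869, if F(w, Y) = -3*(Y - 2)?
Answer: -186/5869 ≈ -0.031692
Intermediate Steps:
F(w, Y) = 6 - 3*Y (F(w, Y) = -3*(-2 + Y) = 6 - 3*Y)
F(-73, 64)/5869 = (6 - 3*64)/5869 = (6 - 192)*(1/5869) = -186*1/5869 = -186/5869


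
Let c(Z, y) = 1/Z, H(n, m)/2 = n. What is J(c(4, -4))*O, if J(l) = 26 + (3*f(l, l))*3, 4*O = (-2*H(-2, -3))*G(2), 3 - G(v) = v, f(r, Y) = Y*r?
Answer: 425/8 ≈ 53.125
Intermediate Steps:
H(n, m) = 2*n
G(v) = 3 - v
O = 2 (O = ((-4*(-2))*(3 - 1*2))/4 = ((-2*(-4))*(3 - 2))/4 = (8*1)/4 = (¼)*8 = 2)
J(l) = 26 + 9*l² (J(l) = 26 + (3*(l*l))*3 = 26 + (3*l²)*3 = 26 + 9*l²)
J(c(4, -4))*O = (26 + 9*(1/4)²)*2 = (26 + 9*(¼)²)*2 = (26 + 9*(1/16))*2 = (26 + 9/16)*2 = (425/16)*2 = 425/8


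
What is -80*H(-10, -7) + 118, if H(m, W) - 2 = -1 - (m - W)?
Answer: -202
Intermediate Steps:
H(m, W) = 1 + W - m (H(m, W) = 2 + (-1 - (m - W)) = 2 + (-1 + (W - m)) = 2 + (-1 + W - m) = 1 + W - m)
-80*H(-10, -7) + 118 = -80*(1 - 7 - 1*(-10)) + 118 = -80*(1 - 7 + 10) + 118 = -80*4 + 118 = -320 + 118 = -202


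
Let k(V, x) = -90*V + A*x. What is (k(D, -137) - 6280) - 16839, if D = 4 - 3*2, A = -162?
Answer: -745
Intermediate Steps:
D = -2 (D = 4 - 6 = -2)
k(V, x) = -162*x - 90*V (k(V, x) = -90*V - 162*x = -162*x - 90*V)
(k(D, -137) - 6280) - 16839 = ((-162*(-137) - 90*(-2)) - 6280) - 16839 = ((22194 + 180) - 6280) - 16839 = (22374 - 6280) - 16839 = 16094 - 16839 = -745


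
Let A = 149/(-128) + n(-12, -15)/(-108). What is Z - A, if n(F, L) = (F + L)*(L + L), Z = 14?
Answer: 2901/128 ≈ 22.664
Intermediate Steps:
n(F, L) = 2*L*(F + L) (n(F, L) = (F + L)*(2*L) = 2*L*(F + L))
A = -1109/128 (A = 149/(-128) + (2*(-15)*(-12 - 15))/(-108) = 149*(-1/128) + (2*(-15)*(-27))*(-1/108) = -149/128 + 810*(-1/108) = -149/128 - 15/2 = -1109/128 ≈ -8.6641)
Z - A = 14 - 1*(-1109/128) = 14 + 1109/128 = 2901/128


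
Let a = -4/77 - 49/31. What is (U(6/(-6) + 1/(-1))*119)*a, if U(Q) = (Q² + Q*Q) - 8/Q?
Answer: -794988/341 ≈ -2331.3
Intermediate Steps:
U(Q) = -8/Q + 2*Q² (U(Q) = (Q² + Q²) - 8/Q = 2*Q² - 8/Q = -8/Q + 2*Q²)
a = -3897/2387 (a = -4*1/77 - 49*1/31 = -4/77 - 49/31 = -3897/2387 ≈ -1.6326)
(U(6/(-6) + 1/(-1))*119)*a = ((2*(-4 + (6/(-6) + 1/(-1))³)/(6/(-6) + 1/(-1)))*119)*(-3897/2387) = ((2*(-4 + (6*(-⅙) + 1*(-1))³)/(6*(-⅙) + 1*(-1)))*119)*(-3897/2387) = ((2*(-4 + (-1 - 1)³)/(-1 - 1))*119)*(-3897/2387) = ((2*(-4 + (-2)³)/(-2))*119)*(-3897/2387) = ((2*(-½)*(-4 - 8))*119)*(-3897/2387) = ((2*(-½)*(-12))*119)*(-3897/2387) = (12*119)*(-3897/2387) = 1428*(-3897/2387) = -794988/341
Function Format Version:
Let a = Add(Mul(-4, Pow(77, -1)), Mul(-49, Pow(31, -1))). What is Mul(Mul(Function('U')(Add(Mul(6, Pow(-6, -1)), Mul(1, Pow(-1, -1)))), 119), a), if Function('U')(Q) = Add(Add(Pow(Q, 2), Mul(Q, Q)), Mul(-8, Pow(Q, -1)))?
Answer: Rational(-794988, 341) ≈ -2331.3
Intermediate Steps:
Function('U')(Q) = Add(Mul(-8, Pow(Q, -1)), Mul(2, Pow(Q, 2))) (Function('U')(Q) = Add(Add(Pow(Q, 2), Pow(Q, 2)), Mul(-8, Pow(Q, -1))) = Add(Mul(2, Pow(Q, 2)), Mul(-8, Pow(Q, -1))) = Add(Mul(-8, Pow(Q, -1)), Mul(2, Pow(Q, 2))))
a = Rational(-3897, 2387) (a = Add(Mul(-4, Rational(1, 77)), Mul(-49, Rational(1, 31))) = Add(Rational(-4, 77), Rational(-49, 31)) = Rational(-3897, 2387) ≈ -1.6326)
Mul(Mul(Function('U')(Add(Mul(6, Pow(-6, -1)), Mul(1, Pow(-1, -1)))), 119), a) = Mul(Mul(Mul(2, Pow(Add(Mul(6, Pow(-6, -1)), Mul(1, Pow(-1, -1))), -1), Add(-4, Pow(Add(Mul(6, Pow(-6, -1)), Mul(1, Pow(-1, -1))), 3))), 119), Rational(-3897, 2387)) = Mul(Mul(Mul(2, Pow(Add(Mul(6, Rational(-1, 6)), Mul(1, -1)), -1), Add(-4, Pow(Add(Mul(6, Rational(-1, 6)), Mul(1, -1)), 3))), 119), Rational(-3897, 2387)) = Mul(Mul(Mul(2, Pow(Add(-1, -1), -1), Add(-4, Pow(Add(-1, -1), 3))), 119), Rational(-3897, 2387)) = Mul(Mul(Mul(2, Pow(-2, -1), Add(-4, Pow(-2, 3))), 119), Rational(-3897, 2387)) = Mul(Mul(Mul(2, Rational(-1, 2), Add(-4, -8)), 119), Rational(-3897, 2387)) = Mul(Mul(Mul(2, Rational(-1, 2), -12), 119), Rational(-3897, 2387)) = Mul(Mul(12, 119), Rational(-3897, 2387)) = Mul(1428, Rational(-3897, 2387)) = Rational(-794988, 341)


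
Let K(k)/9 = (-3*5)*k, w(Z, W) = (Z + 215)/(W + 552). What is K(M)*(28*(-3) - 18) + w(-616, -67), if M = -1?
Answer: -6678851/485 ≈ -13771.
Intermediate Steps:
w(Z, W) = (215 + Z)/(552 + W)
K(k) = -135*k (K(k) = 9*((-3*5)*k) = 9*(-15*k) = -135*k)
K(M)*(28*(-3) - 18) + w(-616, -67) = (-135*(-1))*(28*(-3) - 18) + (215 - 616)/(552 - 67) = 135*(-84 - 18) - 401/485 = 135*(-102) + (1/485)*(-401) = -13770 - 401/485 = -6678851/485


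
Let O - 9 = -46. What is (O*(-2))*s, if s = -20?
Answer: -1480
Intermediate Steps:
O = -37 (O = 9 - 46 = -37)
(O*(-2))*s = -37*(-2)*(-20) = 74*(-20) = -1480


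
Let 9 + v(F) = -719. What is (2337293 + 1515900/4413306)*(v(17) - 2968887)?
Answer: -5105357523190614195/735551 ≈ -6.9409e+12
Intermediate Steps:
v(F) = -728 (v(F) = -9 - 719 = -728)
(2337293 + 1515900/4413306)*(v(17) - 2968887) = (2337293 + 1515900/4413306)*(-728 - 2968887) = (2337293 + 1515900*(1/4413306))*(-2969615) = (2337293 + 252650/735551)*(-2969615) = (1719198456093/735551)*(-2969615) = -5105357523190614195/735551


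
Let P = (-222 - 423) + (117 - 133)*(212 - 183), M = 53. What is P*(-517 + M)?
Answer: 514576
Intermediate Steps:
P = -1109 (P = -645 - 16*29 = -645 - 464 = -1109)
P*(-517 + M) = -1109*(-517 + 53) = -1109*(-464) = 514576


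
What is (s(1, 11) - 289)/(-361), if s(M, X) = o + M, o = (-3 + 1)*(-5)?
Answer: 278/361 ≈ 0.77008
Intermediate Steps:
o = 10 (o = -2*(-5) = 10)
s(M, X) = 10 + M
(s(1, 11) - 289)/(-361) = ((10 + 1) - 289)/(-361) = -(11 - 289)/361 = -1/361*(-278) = 278/361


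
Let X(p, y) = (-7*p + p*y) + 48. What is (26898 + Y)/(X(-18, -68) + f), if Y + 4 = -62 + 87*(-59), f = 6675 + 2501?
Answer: 21699/10574 ≈ 2.0521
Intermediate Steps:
X(p, y) = 48 - 7*p + p*y
f = 9176
Y = -5199 (Y = -4 + (-62 + 87*(-59)) = -4 + (-62 - 5133) = -4 - 5195 = -5199)
(26898 + Y)/(X(-18, -68) + f) = (26898 - 5199)/((48 - 7*(-18) - 18*(-68)) + 9176) = 21699/((48 + 126 + 1224) + 9176) = 21699/(1398 + 9176) = 21699/10574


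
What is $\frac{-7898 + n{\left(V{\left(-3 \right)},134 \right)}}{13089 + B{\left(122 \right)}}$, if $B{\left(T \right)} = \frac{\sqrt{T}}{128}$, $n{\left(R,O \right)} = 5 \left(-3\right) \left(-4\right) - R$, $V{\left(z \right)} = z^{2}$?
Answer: $- \frac{841395265536}{1403469176771} + \frac{502208 \sqrt{122}}{1403469176771} \approx -0.59951$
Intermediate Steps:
$n{\left(R,O \right)} = 60 - R$ ($n{\left(R,O \right)} = \left(-15\right) \left(-4\right) - R = 60 - R$)
$B{\left(T \right)} = \frac{\sqrt{T}}{128}$
$\frac{-7898 + n{\left(V{\left(-3 \right)},134 \right)}}{13089 + B{\left(122 \right)}} = \frac{-7898 + \left(60 - \left(-3\right)^{2}\right)}{13089 + \frac{\sqrt{122}}{128}} = \frac{-7898 + \left(60 - 9\right)}{13089 + \frac{\sqrt{122}}{128}} = \frac{-7898 + 51}{13089 + \frac{\sqrt{122}}{128}} = - \frac{7847}{13089 + \frac{\sqrt{122}}{128}}$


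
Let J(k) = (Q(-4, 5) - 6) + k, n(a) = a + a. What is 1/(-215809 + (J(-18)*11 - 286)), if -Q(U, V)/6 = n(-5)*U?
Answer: -1/218999 ≈ -4.5662e-6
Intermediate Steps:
n(a) = 2*a
Q(U, V) = 60*U (Q(U, V) = -6*2*(-5)*U = -(-60)*U = 60*U)
J(k) = -246 + k (J(k) = (60*(-4) - 6) + k = (-240 - 6) + k = -246 + k)
1/(-215809 + (J(-18)*11 - 286)) = 1/(-215809 + ((-246 - 18)*11 - 286)) = 1/(-215809 + (-264*11 - 286)) = 1/(-215809 + (-2904 - 286)) = 1/(-215809 - 3190) = 1/(-218999) = -1/218999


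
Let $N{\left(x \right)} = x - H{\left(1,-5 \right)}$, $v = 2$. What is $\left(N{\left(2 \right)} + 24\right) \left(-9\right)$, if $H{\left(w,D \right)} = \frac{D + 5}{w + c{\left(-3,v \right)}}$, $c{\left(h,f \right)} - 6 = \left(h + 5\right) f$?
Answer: $-234$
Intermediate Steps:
$c{\left(h,f \right)} = 6 + f \left(5 + h\right)$ ($c{\left(h,f \right)} = 6 + \left(h + 5\right) f = 6 + \left(5 + h\right) f = 6 + f \left(5 + h\right)$)
$H{\left(w,D \right)} = \frac{5 + D}{10 + w}$ ($H{\left(w,D \right)} = \frac{D + 5}{w + \left(6 + 5 \cdot 2 + 2 \left(-3\right)\right)} = \frac{5 + D}{w + \left(6 + 10 - 6\right)} = \frac{5 + D}{w + 10} = \frac{5 + D}{10 + w}$)
$N{\left(x \right)} = x$ ($N{\left(x \right)} = x - \frac{5 - 5}{10 + 1} = x - \frac{1}{11} \cdot 0 = x - 0 = x + 0 = x$)
$\left(N{\left(2 \right)} + 24\right) \left(-9\right) = \left(2 + 24\right) \left(-9\right) = 26 \left(-9\right) = -234$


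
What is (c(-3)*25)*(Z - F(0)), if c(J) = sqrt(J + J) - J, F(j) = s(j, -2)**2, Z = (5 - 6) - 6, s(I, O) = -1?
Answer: -600 - 200*I*sqrt(6) ≈ -600.0 - 489.9*I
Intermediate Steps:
Z = -7 (Z = -1 - 6 = -7)
F(j) = 1 (F(j) = (-1)**2 = 1)
c(J) = -J + sqrt(2)*sqrt(J) (c(J) = sqrt(2*J) - J = sqrt(2)*sqrt(J) - J = -J + sqrt(2)*sqrt(J))
(c(-3)*25)*(Z - F(0)) = ((-1*(-3) + sqrt(2)*sqrt(-3))*25)*(-7 - 1*1) = ((3 + sqrt(2)*(I*sqrt(3)))*25)*(-7 - 1) = ((3 + I*sqrt(6))*25)*(-8) = (75 + 25*I*sqrt(6))*(-8) = -600 - 200*I*sqrt(6)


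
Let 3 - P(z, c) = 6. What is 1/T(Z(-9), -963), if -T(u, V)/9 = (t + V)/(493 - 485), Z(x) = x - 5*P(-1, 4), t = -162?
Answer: 8/10125 ≈ 0.00079012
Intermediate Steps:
P(z, c) = -3 (P(z, c) = 3 - 1*6 = 3 - 6 = -3)
Z(x) = 15 + x (Z(x) = x - 5*(-3) = x + 15 = 15 + x)
T(u, V) = 729/4 - 9*V/8 (T(u, V) = -9*(-162 + V)/(493 - 485) = -9*(-162 + V)/8 = -9*(-81/4 + V/8) = 729/4 - 9*V/8)
1/T(Z(-9), -963) = 1/(729/4 - 9/8*(-963)) = 1/(729/4 + 8667/8) = 1/(10125/8) = 8/10125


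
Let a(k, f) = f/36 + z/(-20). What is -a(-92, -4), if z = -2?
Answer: 1/90 ≈ 0.011111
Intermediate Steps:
a(k, f) = ⅒ + f/36 (a(k, f) = f/36 - 2/(-20) = f*(1/36) - 2*(-1/20) = f/36 + ⅒ = ⅒ + f/36)
-a(-92, -4) = -(⅒ + (1/36)*(-4)) = -(⅒ - ⅑) = -1*(-1/90) = 1/90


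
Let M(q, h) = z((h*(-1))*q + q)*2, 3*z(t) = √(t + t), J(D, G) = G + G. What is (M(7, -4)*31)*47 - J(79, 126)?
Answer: -252 + 2914*√70/3 ≈ 7874.8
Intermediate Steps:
J(D, G) = 2*G
z(t) = √2*√t/3 (z(t) = √(t + t)/3 = √(2*t)/3 = (√2*√t)/3 = √2*√t/3)
M(q, h) = 2*√2*√(q - h*q)/3 (M(q, h) = (√2*√((h*(-1))*q + q)/3)*2 = (√2*√((-h)*q + q)/3)*2 = (√2*√(-h*q + q)/3)*2 = (√2*√(q - h*q)/3)*2 = 2*√2*√(q - h*q)/3)
(M(7, -4)*31)*47 - J(79, 126) = ((2*√2*√(7*(1 - 1*(-4)))/3)*31)*47 - 2*126 = ((2*√2*√(7*(1 + 4))/3)*31)*47 - 1*252 = ((2*√2*√(7*5)/3)*31)*47 - 252 = ((2*√2*√35/3)*31)*47 - 252 = ((2*√70/3)*31)*47 - 252 = (62*√70/3)*47 - 252 = 2914*√70/3 - 252 = -252 + 2914*√70/3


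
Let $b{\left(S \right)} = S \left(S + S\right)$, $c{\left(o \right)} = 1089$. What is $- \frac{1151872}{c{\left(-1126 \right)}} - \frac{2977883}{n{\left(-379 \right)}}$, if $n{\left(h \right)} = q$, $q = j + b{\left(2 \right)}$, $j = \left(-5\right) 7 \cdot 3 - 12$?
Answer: $\frac{3117360539}{118701} \approx 26262.0$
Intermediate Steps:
$j = -117$ ($j = \left(-35\right) 3 - 12 = -105 - 12 = -117$)
$b{\left(S \right)} = 2 S^{2}$ ($b{\left(S \right)} = S 2 S = 2 S^{2}$)
$q = -109$ ($q = -117 + 2 \cdot 2^{2} = -117 + 2 \cdot 4 = -117 + 8 = -109$)
$n{\left(h \right)} = -109$
$- \frac{1151872}{c{\left(-1126 \right)}} - \frac{2977883}{n{\left(-379 \right)}} = - \frac{1151872}{1089} - \frac{2977883}{-109} = \left(-1151872\right) \frac{1}{1089} - - \frac{2977883}{109} = - \frac{1151872}{1089} + \frac{2977883}{109} = \frac{3117360539}{118701}$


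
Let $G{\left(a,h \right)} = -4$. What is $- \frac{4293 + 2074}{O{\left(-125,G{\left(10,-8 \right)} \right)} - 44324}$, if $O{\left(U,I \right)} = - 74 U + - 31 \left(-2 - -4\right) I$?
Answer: $\frac{6367}{34826} \approx 0.18282$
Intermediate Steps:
$O{\left(U,I \right)} = - 74 U - 62 I$ ($O{\left(U,I \right)} = - 74 U + - 31 \left(-2 + 4\right) I = - 74 U + \left(-31\right) 2 I = - 74 U - 62 I$)
$- \frac{4293 + 2074}{O{\left(-125,G{\left(10,-8 \right)} \right)} - 44324} = - \frac{4293 + 2074}{\left(\left(-74\right) \left(-125\right) - -248\right) - 44324} = - \frac{6367}{\left(9250 + 248\right) - 44324} = - \frac{6367}{9498 - 44324} = - \frac{6367}{-34826} = - \frac{6367 \left(-1\right)}{34826} = \left(-1\right) \left(- \frac{6367}{34826}\right) = \frac{6367}{34826}$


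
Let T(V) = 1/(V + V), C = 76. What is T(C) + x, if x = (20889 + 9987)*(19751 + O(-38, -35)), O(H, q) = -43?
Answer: 92492639617/152 ≈ 6.0850e+8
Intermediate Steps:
T(V) = 1/(2*V)
x = 608504208 (x = (20889 + 9987)*(19751 - 43) = 30876*19708 = 608504208)
T(C) + x = (1/2)/76 + 608504208 = (1/2)*(1/76) + 608504208 = 1/152 + 608504208 = 92492639617/152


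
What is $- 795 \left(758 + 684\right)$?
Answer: $-1146390$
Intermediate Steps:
$- 795 \left(758 + 684\right) = \left(-795\right) 1442 = -1146390$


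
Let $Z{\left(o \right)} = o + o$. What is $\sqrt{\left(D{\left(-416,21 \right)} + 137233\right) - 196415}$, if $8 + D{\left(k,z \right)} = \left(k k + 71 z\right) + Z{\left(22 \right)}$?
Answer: $\sqrt{115401} \approx 339.71$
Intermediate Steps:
$Z{\left(o \right)} = 2 o$
$D{\left(k,z \right)} = 36 + k^{2} + 71 z$ ($D{\left(k,z \right)} = -8 + \left(\left(k k + 71 z\right) + 2 \cdot 22\right) = -8 + \left(\left(k^{2} + 71 z\right) + 44\right) = -8 + \left(44 + k^{2} + 71 z\right) = 36 + k^{2} + 71 z$)
$\sqrt{\left(D{\left(-416,21 \right)} + 137233\right) - 196415} = \sqrt{\left(\left(36 + \left(-416\right)^{2} + 71 \cdot 21\right) + 137233\right) - 196415} = \sqrt{\left(\left(36 + 173056 + 1491\right) + 137233\right) - 196415} = \sqrt{\left(174583 + 137233\right) - 196415} = \sqrt{311816 - 196415} = \sqrt{115401}$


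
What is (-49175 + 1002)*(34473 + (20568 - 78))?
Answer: -2647732599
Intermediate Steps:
(-49175 + 1002)*(34473 + (20568 - 78)) = -48173*(34473 + 20490) = -48173*54963 = -2647732599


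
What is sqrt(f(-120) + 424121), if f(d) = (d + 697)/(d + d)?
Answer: sqrt(1526826945)/60 ≈ 651.24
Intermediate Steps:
f(d) = (697 + d)/(2*d) (f(d) = (697 + d)/((2*d)) = (697 + d)*(1/(2*d)) = (697 + d)/(2*d))
sqrt(f(-120) + 424121) = sqrt((1/2)*(697 - 120)/(-120) + 424121) = sqrt((1/2)*(-1/120)*577 + 424121) = sqrt(-577/240 + 424121) = sqrt(101788463/240) = sqrt(1526826945)/60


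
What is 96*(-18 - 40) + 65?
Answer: -5503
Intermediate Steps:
96*(-18 - 40) + 65 = 96*(-58) + 65 = -5568 + 65 = -5503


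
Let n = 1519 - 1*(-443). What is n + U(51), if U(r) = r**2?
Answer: 4563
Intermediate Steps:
n = 1962 (n = 1519 + 443 = 1962)
n + U(51) = 1962 + 51**2 = 1962 + 2601 = 4563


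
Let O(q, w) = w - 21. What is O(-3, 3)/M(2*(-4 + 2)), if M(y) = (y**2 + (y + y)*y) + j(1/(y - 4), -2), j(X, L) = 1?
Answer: -18/49 ≈ -0.36735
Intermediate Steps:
O(q, w) = -21 + w
M(y) = 1 + 3*y**2 (M(y) = (y**2 + (y + y)*y) + 1 = (y**2 + (2*y)*y) + 1 = (y**2 + 2*y**2) + 1 = 3*y**2 + 1 = 1 + 3*y**2)
O(-3, 3)/M(2*(-4 + 2)) = (-21 + 3)/(1 + 3*(2*(-4 + 2))**2) = -18/(1 + 3*(2*(-2))**2) = -18/(1 + 3*(-4)**2) = -18/(1 + 3*16) = -18/(1 + 48) = -18/49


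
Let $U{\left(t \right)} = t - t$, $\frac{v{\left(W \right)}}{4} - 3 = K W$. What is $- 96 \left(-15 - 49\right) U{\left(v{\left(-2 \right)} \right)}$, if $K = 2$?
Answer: $0$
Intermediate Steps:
$v{\left(W \right)} = 12 + 8 W$ ($v{\left(W \right)} = 12 + 4 \cdot 2 W = 12 + 8 W$)
$U{\left(t \right)} = 0$
$- 96 \left(-15 - 49\right) U{\left(v{\left(-2 \right)} \right)} = - 96 \left(-15 - 49\right) 0 = \left(-96\right) \left(-64\right) 0 = 6144 \cdot 0 = 0$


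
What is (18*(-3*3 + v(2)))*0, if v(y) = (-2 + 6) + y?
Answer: 0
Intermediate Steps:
v(y) = 4 + y
(18*(-3*3 + v(2)))*0 = (18*(-3*3 + (4 + 2)))*0 = (18*(-9 + 6))*0 = (18*(-3))*0 = -54*0 = 0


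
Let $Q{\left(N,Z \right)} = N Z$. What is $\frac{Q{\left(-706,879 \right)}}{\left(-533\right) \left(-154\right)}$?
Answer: $- \frac{310287}{41041} \approx -7.5604$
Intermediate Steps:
$\frac{Q{\left(-706,879 \right)}}{\left(-533\right) \left(-154\right)} = \frac{\left(-706\right) 879}{\left(-533\right) \left(-154\right)} = - \frac{620574}{82082} = \left(-620574\right) \frac{1}{82082} = - \frac{310287}{41041}$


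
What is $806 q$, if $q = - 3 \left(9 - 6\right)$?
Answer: $-7254$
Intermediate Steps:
$q = -9$ ($q = \left(-3\right) 3 = -9$)
$806 q = 806 \left(-9\right) = -7254$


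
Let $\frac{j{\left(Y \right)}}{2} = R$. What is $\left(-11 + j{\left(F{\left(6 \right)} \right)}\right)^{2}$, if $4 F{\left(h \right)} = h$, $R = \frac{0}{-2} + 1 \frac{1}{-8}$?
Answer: $\frac{2025}{16} \approx 126.56$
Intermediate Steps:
$R = - \frac{1}{8}$ ($R = 0 \left(- \frac{1}{2}\right) + 1 \left(- \frac{1}{8}\right) = 0 - \frac{1}{8} = - \frac{1}{8} \approx -0.125$)
$F{\left(h \right)} = \frac{h}{4}$
$j{\left(Y \right)} = - \frac{1}{4}$ ($j{\left(Y \right)} = 2 \left(- \frac{1}{8}\right) = - \frac{1}{4}$)
$\left(-11 + j{\left(F{\left(6 \right)} \right)}\right)^{2} = \left(-11 - \frac{1}{4}\right)^{2} = \left(- \frac{45}{4}\right)^{2} = \frac{2025}{16}$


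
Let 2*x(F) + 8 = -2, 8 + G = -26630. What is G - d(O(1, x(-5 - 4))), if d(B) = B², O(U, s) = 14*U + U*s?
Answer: -26719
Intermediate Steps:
G = -26638 (G = -8 - 26630 = -26638)
x(F) = -5 (x(F) = -4 + (½)*(-2) = -4 - 1 = -5)
G - d(O(1, x(-5 - 4))) = -26638 - (1*(14 - 5))² = -26638 - (1*9)² = -26638 - 1*9² = -26638 - 1*81 = -26638 - 81 = -26719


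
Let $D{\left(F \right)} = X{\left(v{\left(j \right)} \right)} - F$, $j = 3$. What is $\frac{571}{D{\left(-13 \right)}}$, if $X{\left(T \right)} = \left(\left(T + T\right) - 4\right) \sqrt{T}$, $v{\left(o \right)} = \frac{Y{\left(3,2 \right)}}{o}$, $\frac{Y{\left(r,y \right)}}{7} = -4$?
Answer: $\frac{200421}{134035} + \frac{232968 i \sqrt{21}}{134035} \approx 1.4953 + 7.965 i$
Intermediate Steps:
$Y{\left(r,y \right)} = -28$ ($Y{\left(r,y \right)} = 7 \left(-4\right) = -28$)
$v{\left(o \right)} = - \frac{28}{o}$
$X{\left(T \right)} = \sqrt{T} \left(-4 + 2 T\right)$ ($X{\left(T \right)} = \left(2 T - 4\right) \sqrt{T} = \left(-4 + 2 T\right) \sqrt{T} = \sqrt{T} \left(-4 + 2 T\right)$)
$D{\left(F \right)} = - F - \frac{136 i \sqrt{21}}{9}$ ($D{\left(F \right)} = 2 \sqrt{- \frac{28}{3}} \left(-2 - \frac{28}{3}\right) - F = 2 \frac{2 i \sqrt{21}}{3} \left(- \frac{34}{3}\right) - F = - \frac{136 i \sqrt{21}}{9} - F = - F - \frac{136 i \sqrt{21}}{9}$)
$\frac{571}{D{\left(-13 \right)}} = \frac{571}{\left(-1\right) \left(-13\right) - \frac{136 i \sqrt{21}}{9}} = \frac{571}{13 - \frac{136 i \sqrt{21}}{9}}$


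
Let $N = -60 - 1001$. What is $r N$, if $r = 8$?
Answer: $-8488$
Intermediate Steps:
$N = -1061$ ($N = -60 - 1001 = -1061$)
$r N = 8 \left(-1061\right) = -8488$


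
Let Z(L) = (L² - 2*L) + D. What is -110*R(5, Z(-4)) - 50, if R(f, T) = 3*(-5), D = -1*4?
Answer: 1600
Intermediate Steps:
D = -4
Z(L) = -4 + L² - 2*L (Z(L) = (L² - 2*L) - 4 = -4 + L² - 2*L)
R(f, T) = -15
-110*R(5, Z(-4)) - 50 = -110*(-15) - 50 = 1650 - 50 = 1600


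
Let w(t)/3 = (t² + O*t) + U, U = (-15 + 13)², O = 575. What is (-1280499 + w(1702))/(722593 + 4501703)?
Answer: 3448625/1741432 ≈ 1.9803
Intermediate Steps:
U = 4 (U = (-2)² = 4)
w(t) = 12 + 3*t² + 1725*t (w(t) = 3*((t² + 575*t) + 4) = 3*(4 + t² + 575*t) = 12 + 3*t² + 1725*t)
(-1280499 + w(1702))/(722593 + 4501703) = (-1280499 + (12 + 3*1702² + 1725*1702))/(722593 + 4501703) = (-1280499 + (12 + 3*2896804 + 2935950))/5224296 = (-1280499 + (12 + 8690412 + 2935950))*(1/5224296) = (-1280499 + 11626374)*(1/5224296) = 10345875*(1/5224296) = 3448625/1741432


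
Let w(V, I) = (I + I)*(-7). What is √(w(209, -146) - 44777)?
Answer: I*√42733 ≈ 206.72*I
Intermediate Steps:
w(V, I) = -14*I (w(V, I) = (2*I)*(-7) = -14*I)
√(w(209, -146) - 44777) = √(-14*(-146) - 44777) = √(2044 - 44777) = √(-42733) = I*√42733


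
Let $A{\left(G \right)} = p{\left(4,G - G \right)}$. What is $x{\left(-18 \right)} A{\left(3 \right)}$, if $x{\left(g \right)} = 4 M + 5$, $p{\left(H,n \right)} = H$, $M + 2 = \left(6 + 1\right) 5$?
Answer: $548$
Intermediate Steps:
$M = 33$ ($M = -2 + \left(6 + 1\right) 5 = -2 + 7 \cdot 5 = -2 + 35 = 33$)
$A{\left(G \right)} = 4$
$x{\left(g \right)} = 137$ ($x{\left(g \right)} = 4 \cdot 33 + 5 = 132 + 5 = 137$)
$x{\left(-18 \right)} A{\left(3 \right)} = 137 \cdot 4 = 548$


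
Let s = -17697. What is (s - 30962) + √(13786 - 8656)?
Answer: -48659 + 3*√570 ≈ -48587.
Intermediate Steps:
(s - 30962) + √(13786 - 8656) = (-17697 - 30962) + √(13786 - 8656) = -48659 + √5130 = -48659 + 3*√570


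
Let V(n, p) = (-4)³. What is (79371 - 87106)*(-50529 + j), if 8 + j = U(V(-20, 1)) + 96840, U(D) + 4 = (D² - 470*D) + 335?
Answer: -625065350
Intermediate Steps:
V(n, p) = -64
U(D) = 331 + D² - 470*D (U(D) = -4 + ((D² - 470*D) + 335) = -4 + (335 + D² - 470*D) = 331 + D² - 470*D)
j = 131339 (j = -8 + ((331 + (-64)² - 470*(-64)) + 96840) = -8 + ((331 + 4096 + 30080) + 96840) = -8 + (34507 + 96840) = -8 + 131347 = 131339)
(79371 - 87106)*(-50529 + j) = (79371 - 87106)*(-50529 + 131339) = -7735*80810 = -625065350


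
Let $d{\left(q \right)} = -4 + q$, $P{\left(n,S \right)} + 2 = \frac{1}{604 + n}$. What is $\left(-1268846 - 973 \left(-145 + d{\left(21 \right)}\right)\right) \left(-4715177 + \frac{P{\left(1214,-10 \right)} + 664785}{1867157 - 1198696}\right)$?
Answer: $\frac{1092841725377374845167}{202543683} \approx 5.3956 \cdot 10^{12}$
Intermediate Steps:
$P{\left(n,S \right)} = -2 + \frac{1}{604 + n}$
$\left(-1268846 - 973 \left(-145 + d{\left(21 \right)}\right)\right) \left(-4715177 + \frac{P{\left(1214,-10 \right)} + 664785}{1867157 - 1198696}\right) = \left(-1268846 - 973 \left(-145 + \left(-4 + 21\right)\right)\right) \left(-4715177 + \frac{\frac{-1207 - 2428}{604 + 1214} + 664785}{1867157 - 1198696}\right) = \left(-1268846 - 973 \left(-145 + 17\right)\right) \left(-4715177 + \frac{\frac{-1207 - 2428}{1818} + 664785}{668461}\right) = \left(-1268846 - -124544\right) \left(-4715177 + \left(\frac{1}{1818} \left(-3635\right) + 664785\right) \frac{1}{668461}\right) = \left(-1268846 + 124544\right) \left(-4715177 + \left(- \frac{3635}{1818} + 664785\right) \frac{1}{668461}\right) = - 1144302 \left(-4715177 + \frac{1208575495}{1818} \cdot \frac{1}{668461}\right) = - 1144302 \left(-4715177 + \frac{1208575495}{1215262098}\right) = \left(-1144302\right) \left(- \frac{5730174684885851}{1215262098}\right) = \frac{1092841725377374845167}{202543683}$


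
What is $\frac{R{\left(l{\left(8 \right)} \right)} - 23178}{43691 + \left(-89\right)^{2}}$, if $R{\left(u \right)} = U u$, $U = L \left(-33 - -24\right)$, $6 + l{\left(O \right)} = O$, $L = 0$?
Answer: $- \frac{3863}{8602} \approx -0.44908$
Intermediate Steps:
$l{\left(O \right)} = -6 + O$
$U = 0$ ($U = 0 \left(-33 - -24\right) = 0 \left(-33 + 24\right) = 0 \left(-9\right) = 0$)
$R{\left(u \right)} = 0$ ($R{\left(u \right)} = 0 u = 0$)
$\frac{R{\left(l{\left(8 \right)} \right)} - 23178}{43691 + \left(-89\right)^{2}} = \frac{0 - 23178}{43691 + \left(-89\right)^{2}} = - \frac{23178}{43691 + 7921} = - \frac{23178}{51612} = \left(-23178\right) \frac{1}{51612} = - \frac{3863}{8602}$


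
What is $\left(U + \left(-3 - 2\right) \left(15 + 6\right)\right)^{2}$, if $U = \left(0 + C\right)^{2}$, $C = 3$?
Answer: $9216$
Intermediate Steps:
$U = 9$ ($U = \left(0 + 3\right)^{2} = 3^{2} = 9$)
$\left(U + \left(-3 - 2\right) \left(15 + 6\right)\right)^{2} = \left(9 + \left(-3 - 2\right) \left(15 + 6\right)\right)^{2} = \left(9 - 105\right)^{2} = \left(-96\right)^{2} = 9216$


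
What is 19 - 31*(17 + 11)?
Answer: -849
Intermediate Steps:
19 - 31*(17 + 11) = 19 - 31*28 = 19 - 868 = -849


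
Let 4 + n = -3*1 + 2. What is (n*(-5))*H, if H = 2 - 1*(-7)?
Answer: 225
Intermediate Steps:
H = 9 (H = 2 + 7 = 9)
n = -5 (n = -4 + (-3*1 + 2) = -4 + (-3 + 2) = -4 - 1 = -5)
(n*(-5))*H = -5*(-5)*9 = 25*9 = 225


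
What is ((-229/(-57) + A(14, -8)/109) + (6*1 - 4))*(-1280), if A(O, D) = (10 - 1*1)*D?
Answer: -42602240/6213 ≈ -6857.0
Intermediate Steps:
A(O, D) = 9*D (A(O, D) = (10 - 1)*D = 9*D)
((-229/(-57) + A(14, -8)/109) + (6*1 - 4))*(-1280) = ((-229/(-57) + (9*(-8))/109) + (6*1 - 4))*(-1280) = ((-229*(-1/57) - 72*1/109) + (6 - 4))*(-1280) = ((229/57 - 72/109) + 2)*(-1280) = (20857/6213 + 2)*(-1280) = (33283/6213)*(-1280) = -42602240/6213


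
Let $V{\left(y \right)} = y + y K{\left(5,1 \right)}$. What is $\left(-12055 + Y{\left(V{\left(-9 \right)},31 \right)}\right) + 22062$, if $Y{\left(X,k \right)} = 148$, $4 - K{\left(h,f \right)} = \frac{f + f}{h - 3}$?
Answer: $10155$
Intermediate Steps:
$K{\left(h,f \right)} = 4 - \frac{2 f}{-3 + h}$ ($K{\left(h,f \right)} = 4 - \frac{f + f}{h - 3} = 4 - \frac{2 f}{-3 + h}$)
$V{\left(y \right)} = 4 y$ ($V{\left(y \right)} = y + y \frac{2 \left(-6 - 1 + 2 \cdot 5\right)}{-3 + 5} = y + y \frac{2 \left(-6 - 1 + 10\right)}{2} = y + y 2 \cdot \frac{1}{2} \cdot 3 = y + y 3 = y + 3 y = 4 y$)
$\left(-12055 + Y{\left(V{\left(-9 \right)},31 \right)}\right) + 22062 = \left(-12055 + 148\right) + 22062 = -11907 + 22062 = 10155$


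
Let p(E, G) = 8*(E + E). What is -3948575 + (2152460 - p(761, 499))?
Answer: -1808291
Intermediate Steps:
p(E, G) = 16*E (p(E, G) = 8*(2*E) = 16*E)
-3948575 + (2152460 - p(761, 499)) = -3948575 + (2152460 - 16*761) = -3948575 + (2152460 - 1*12176) = -3948575 + (2152460 - 12176) = -3948575 + 2140284 = -1808291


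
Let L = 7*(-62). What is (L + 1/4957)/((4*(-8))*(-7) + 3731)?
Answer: -2151337/19604935 ≈ -0.10973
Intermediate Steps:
L = -434
(L + 1/4957)/((4*(-8))*(-7) + 3731) = (-434 + 1/4957)/((4*(-8))*(-7) + 3731) = (-434 + 1/4957)/(-32*(-7) + 3731) = -2151337/(4957*(224 + 3731)) = -2151337/4957/3955 = -2151337/4957*1/3955 = -2151337/19604935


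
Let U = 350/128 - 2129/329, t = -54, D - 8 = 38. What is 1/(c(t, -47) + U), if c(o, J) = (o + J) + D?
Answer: -21056/1236761 ≈ -0.017025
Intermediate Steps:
D = 46 (D = 8 + 38 = 46)
U = -78681/21056 (U = 350*(1/128) - 2129*1/329 = 175/64 - 2129/329 = -78681/21056 ≈ -3.7367)
c(o, J) = 46 + J + o (c(o, J) = (o + J) + 46 = (J + o) + 46 = 46 + J + o)
1/(c(t, -47) + U) = 1/((46 - 47 - 54) - 78681/21056) = 1/(-55 - 78681/21056) = 1/(-1236761/21056) = -21056/1236761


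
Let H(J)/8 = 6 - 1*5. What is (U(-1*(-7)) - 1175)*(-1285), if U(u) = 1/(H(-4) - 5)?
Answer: 4528340/3 ≈ 1.5094e+6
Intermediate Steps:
H(J) = 8 (H(J) = 8*(6 - 1*5) = 8*(6 - 5) = 8*1 = 8)
U(u) = ⅓ (U(u) = 1/(8 - 5) = 1/3 = ⅓)
(U(-1*(-7)) - 1175)*(-1285) = (⅓ - 1175)*(-1285) = -3524/3*(-1285) = 4528340/3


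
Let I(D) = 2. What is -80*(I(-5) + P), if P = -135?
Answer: 10640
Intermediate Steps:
-80*(I(-5) + P) = -80*(2 - 135) = -80*(-133) = 10640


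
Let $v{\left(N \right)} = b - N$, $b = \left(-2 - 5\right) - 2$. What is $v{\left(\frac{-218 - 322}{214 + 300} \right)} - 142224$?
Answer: $- \frac{36553611}{257} \approx -1.4223 \cdot 10^{5}$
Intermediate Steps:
$b = -9$ ($b = -7 - 2 = -9$)
$v{\left(N \right)} = -9 - N$
$v{\left(\frac{-218 - 322}{214 + 300} \right)} - 142224 = \left(-9 - \frac{-218 - 322}{214 + 300}\right) - 142224 = \left(-9 - - \frac{540}{514}\right) - 142224 = \left(-9 - \left(-540\right) \frac{1}{514}\right) - 142224 = \left(-9 - - \frac{270}{257}\right) - 142224 = \left(-9 + \frac{270}{257}\right) - 142224 = - \frac{2043}{257} - 142224 = - \frac{36553611}{257}$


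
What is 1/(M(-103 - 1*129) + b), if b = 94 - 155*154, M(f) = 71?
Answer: -1/23705 ≈ -4.2185e-5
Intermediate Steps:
b = -23776 (b = 94 - 23870 = -23776)
1/(M(-103 - 1*129) + b) = 1/(71 - 23776) = 1/(-23705) = -1/23705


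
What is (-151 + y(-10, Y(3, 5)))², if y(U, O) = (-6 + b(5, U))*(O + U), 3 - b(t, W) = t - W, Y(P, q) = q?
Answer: 3721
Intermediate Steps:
b(t, W) = 3 + W - t (b(t, W) = 3 - (t - W) = 3 + (W - t) = 3 + W - t)
y(U, O) = (-8 + U)*(O + U) (y(U, O) = (-6 + (3 + U - 1*5))*(O + U) = (-6 + (3 + U - 5))*(O + U) = (-6 + (-2 + U))*(O + U) = (-8 + U)*(O + U))
(-151 + y(-10, Y(3, 5)))² = (-151 + ((-10)² - 8*5 - 8*(-10) + 5*(-10)))² = (-151 + (100 - 40 + 80 - 50))² = (-151 + 90)² = (-61)² = 3721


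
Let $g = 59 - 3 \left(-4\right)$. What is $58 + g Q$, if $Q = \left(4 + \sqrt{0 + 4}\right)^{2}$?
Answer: $2614$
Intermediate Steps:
$g = 71$ ($g = 59 - -12 = 59 + 12 = 71$)
$Q = 36$ ($Q = \left(4 + \sqrt{4}\right)^{2} = \left(4 + 2\right)^{2} = 6^{2} = 36$)
$58 + g Q = 58 + 71 \cdot 36 = 58 + 2556 = 2614$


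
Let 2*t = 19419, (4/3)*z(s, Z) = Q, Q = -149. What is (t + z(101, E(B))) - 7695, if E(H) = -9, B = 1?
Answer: 7611/4 ≈ 1902.8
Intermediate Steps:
z(s, Z) = -447/4 (z(s, Z) = (¾)*(-149) = -447/4)
t = 19419/2 (t = (½)*19419 = 19419/2 ≈ 9709.5)
(t + z(101, E(B))) - 7695 = (19419/2 - 447/4) - 7695 = 38391/4 - 7695 = 7611/4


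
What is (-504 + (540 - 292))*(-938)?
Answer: 240128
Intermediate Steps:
(-504 + (540 - 292))*(-938) = (-504 + 248)*(-938) = -256*(-938) = 240128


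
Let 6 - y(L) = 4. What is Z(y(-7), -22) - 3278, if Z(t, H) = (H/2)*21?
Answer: -3509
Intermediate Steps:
y(L) = 2 (y(L) = 6 - 1*4 = 6 - 4 = 2)
Z(t, H) = 21*H/2 (Z(t, H) = (H*(1/2))*21 = (H/2)*21 = 21*H/2)
Z(y(-7), -22) - 3278 = (21/2)*(-22) - 3278 = -231 - 3278 = -3509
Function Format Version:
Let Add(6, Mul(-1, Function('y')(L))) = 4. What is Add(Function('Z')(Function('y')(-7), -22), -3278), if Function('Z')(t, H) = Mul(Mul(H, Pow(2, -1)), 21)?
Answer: -3509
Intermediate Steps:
Function('y')(L) = 2 (Function('y')(L) = Add(6, Mul(-1, 4)) = Add(6, -4) = 2)
Function('Z')(t, H) = Mul(Rational(21, 2), H) (Function('Z')(t, H) = Mul(Mul(H, Rational(1, 2)), 21) = Mul(Mul(Rational(1, 2), H), 21) = Mul(Rational(21, 2), H))
Add(Function('Z')(Function('y')(-7), -22), -3278) = Add(Mul(Rational(21, 2), -22), -3278) = Add(-231, -3278) = -3509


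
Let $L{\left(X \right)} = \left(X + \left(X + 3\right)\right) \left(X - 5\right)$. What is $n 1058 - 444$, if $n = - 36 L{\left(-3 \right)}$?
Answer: $-914556$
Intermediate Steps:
$L{\left(X \right)} = \left(-5 + X\right) \left(3 + 2 X\right)$ ($L{\left(X \right)} = \left(X + \left(3 + X\right)\right) \left(-5 + X\right) = \left(3 + 2 X\right) \left(-5 + X\right) = \left(-5 + X\right) \left(3 + 2 X\right)$)
$n = -864$ ($n = - 36 \left(-15 - -21 + 2 \left(-3\right)^{2}\right) = - 36 \left(-15 + 21 + 2 \cdot 9\right) = - 36 \left(-15 + 21 + 18\right) = \left(-36\right) 24 = -864$)
$n 1058 - 444 = \left(-864\right) 1058 - 444 = -914112 - 444 = -914556$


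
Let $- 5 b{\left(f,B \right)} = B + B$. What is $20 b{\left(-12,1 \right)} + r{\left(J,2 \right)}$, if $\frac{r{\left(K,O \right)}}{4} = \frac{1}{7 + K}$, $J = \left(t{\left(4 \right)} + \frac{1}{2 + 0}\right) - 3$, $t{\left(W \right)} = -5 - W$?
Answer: $- \frac{80}{9} \approx -8.8889$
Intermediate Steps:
$J = - \frac{23}{2}$ ($J = \left(\left(-5 - 4\right) + \frac{1}{2 + 0}\right) - 3 = \left(\left(-5 - 4\right) + \frac{1}{2}\right) - 3 = \left(-9 + \frac{1}{2}\right) - 3 = - \frac{17}{2} - 3 = - \frac{23}{2} \approx -11.5$)
$b{\left(f,B \right)} = - \frac{2 B}{5}$ ($b{\left(f,B \right)} = - \frac{B + B}{5} = - \frac{2 B}{5}$)
$r{\left(K,O \right)} = \frac{4}{7 + K}$
$20 b{\left(-12,1 \right)} + r{\left(J,2 \right)} = 20 \left(\left(- \frac{2}{5}\right) 1\right) + \frac{4}{7 - \frac{23}{2}} = 20 \left(- \frac{2}{5}\right) + \frac{4}{- \frac{9}{2}} = -8 + 4 \left(- \frac{2}{9}\right) = -8 - \frac{8}{9} = - \frac{80}{9}$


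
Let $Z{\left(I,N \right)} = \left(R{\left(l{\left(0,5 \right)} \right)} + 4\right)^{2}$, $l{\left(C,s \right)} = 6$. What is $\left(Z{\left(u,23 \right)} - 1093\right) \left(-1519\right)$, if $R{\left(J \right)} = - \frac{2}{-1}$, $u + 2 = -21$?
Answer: $1605583$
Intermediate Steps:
$u = -23$ ($u = -2 - 21 = -23$)
$R{\left(J \right)} = 2$ ($R{\left(J \right)} = \left(-2\right) \left(-1\right) = 2$)
$Z{\left(I,N \right)} = 36$ ($Z{\left(I,N \right)} = \left(2 + 4\right)^{2} = 6^{2} = 36$)
$\left(Z{\left(u,23 \right)} - 1093\right) \left(-1519\right) = \left(36 - 1093\right) \left(-1519\right) = \left(-1057\right) \left(-1519\right) = 1605583$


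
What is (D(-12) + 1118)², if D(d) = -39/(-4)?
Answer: 20349121/16 ≈ 1.2718e+6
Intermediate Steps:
D(d) = 39/4 (D(d) = -39*(-¼) = 39/4)
(D(-12) + 1118)² = (39/4 + 1118)² = (4511/4)² = 20349121/16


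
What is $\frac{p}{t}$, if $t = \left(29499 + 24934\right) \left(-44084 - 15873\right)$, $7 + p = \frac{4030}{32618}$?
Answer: $\frac{112148}{53226694664729} \approx 2.107 \cdot 10^{-9}$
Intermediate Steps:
$p = - \frac{112148}{16309}$ ($p = -7 + \frac{4030}{32618} = -7 + 4030 \cdot \frac{1}{32618} = -7 + \frac{2015}{16309} = - \frac{112148}{16309} \approx -6.8764$)
$t = -3263639381$ ($t = 54433 \left(-59957\right) = -3263639381$)
$\frac{p}{t} = - \frac{112148}{16309 \left(-3263639381\right)} = \left(- \frac{112148}{16309}\right) \left(- \frac{1}{3263639381}\right) = \frac{112148}{53226694664729}$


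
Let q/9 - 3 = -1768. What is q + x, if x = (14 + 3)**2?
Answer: -15596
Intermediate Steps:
q = -15885 (q = 27 + 9*(-1768) = 27 - 15912 = -15885)
x = 289 (x = 17**2 = 289)
q + x = -15885 + 289 = -15596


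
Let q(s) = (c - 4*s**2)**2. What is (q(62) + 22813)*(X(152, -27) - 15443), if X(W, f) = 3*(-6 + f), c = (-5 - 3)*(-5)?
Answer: -3655722549278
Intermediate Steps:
c = 40 (c = -8*(-5) = 40)
X(W, f) = -18 + 3*f
q(s) = (40 - 4*s**2)**2
(q(62) + 22813)*(X(152, -27) - 15443) = (16*(-10 + 62**2)**2 + 22813)*((-18 + 3*(-27)) - 15443) = (16*(-10 + 3844)**2 + 22813)*((-18 - 81) - 15443) = (16*3834**2 + 22813)*(-99 - 15443) = (16*14699556 + 22813)*(-15542) = (235192896 + 22813)*(-15542) = 235215709*(-15542) = -3655722549278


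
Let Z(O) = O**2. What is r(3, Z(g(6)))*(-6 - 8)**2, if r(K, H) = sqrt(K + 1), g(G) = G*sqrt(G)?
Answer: 392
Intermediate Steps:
g(G) = G**(3/2)
r(K, H) = sqrt(1 + K)
r(3, Z(g(6)))*(-6 - 8)**2 = sqrt(1 + 3)*(-6 - 8)**2 = sqrt(4)*(-14)**2 = 2*196 = 392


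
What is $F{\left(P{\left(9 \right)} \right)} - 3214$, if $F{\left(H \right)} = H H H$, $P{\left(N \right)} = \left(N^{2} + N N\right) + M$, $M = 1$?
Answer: $4327533$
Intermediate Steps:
$P{\left(N \right)} = 1 + 2 N^{2}$ ($P{\left(N \right)} = \left(N^{2} + N N\right) + 1 = \left(N^{2} + N^{2}\right) + 1 = 2 N^{2} + 1 = 1 + 2 N^{2}$)
$F{\left(H \right)} = H^{3}$ ($F{\left(H \right)} = H^{2} H = H^{3}$)
$F{\left(P{\left(9 \right)} \right)} - 3214 = \left(1 + 2 \cdot 9^{2}\right)^{3} - 3214 = \left(1 + 2 \cdot 81\right)^{3} - 3214 = \left(1 + 162\right)^{3} - 3214 = 163^{3} - 3214 = 4330747 - 3214 = 4327533$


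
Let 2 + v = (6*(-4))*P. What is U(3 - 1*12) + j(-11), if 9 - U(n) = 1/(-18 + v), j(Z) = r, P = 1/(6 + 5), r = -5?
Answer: 987/244 ≈ 4.0451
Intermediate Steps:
P = 1/11 ≈ 0.090909
v = -46/11 (v = -2 + (6*(-4))*(1/11) = -2 - 24*1/11 = -2 - 24/11 = -46/11 ≈ -4.1818)
j(Z) = -5
U(n) = 2207/244 (U(n) = 9 - 1/(-18 - 46/11) = 9 - 1/(-244/11) = 9 - 1*(-11/244) = 9 + 11/244 = 2207/244)
U(3 - 1*12) + j(-11) = 2207/244 - 5 = 987/244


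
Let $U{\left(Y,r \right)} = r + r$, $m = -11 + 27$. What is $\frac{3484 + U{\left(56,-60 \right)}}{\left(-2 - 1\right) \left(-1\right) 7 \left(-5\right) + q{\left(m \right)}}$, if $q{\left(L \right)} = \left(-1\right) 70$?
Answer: $- \frac{3364}{175} \approx -19.223$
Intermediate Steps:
$m = 16$
$q{\left(L \right)} = -70$
$U{\left(Y,r \right)} = 2 r$
$\frac{3484 + U{\left(56,-60 \right)}}{\left(-2 - 1\right) \left(-1\right) 7 \left(-5\right) + q{\left(m \right)}} = \frac{3484 + 2 \left(-60\right)}{\left(-2 - 1\right) \left(-1\right) 7 \left(-5\right) - 70} = \frac{3484 - 120}{\left(-3\right) \left(-1\right) 7 \left(-5\right) - 70} = \frac{3364}{3 \cdot 7 \left(-5\right) - 70} = \frac{3364}{21 \left(-5\right) - 70} = \frac{3364}{-105 - 70} = \frac{3364}{-175} = 3364 \left(- \frac{1}{175}\right) = - \frac{3364}{175}$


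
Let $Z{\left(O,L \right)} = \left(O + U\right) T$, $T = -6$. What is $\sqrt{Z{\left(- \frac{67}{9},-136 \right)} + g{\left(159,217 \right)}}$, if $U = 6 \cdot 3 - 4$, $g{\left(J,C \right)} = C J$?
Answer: $\frac{\sqrt{310173}}{3} \approx 185.64$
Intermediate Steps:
$U = 14$ ($U = 18 - 4 = 14$)
$Z{\left(O,L \right)} = -84 - 6 O$ ($Z{\left(O,L \right)} = \left(O + 14\right) \left(-6\right) = \left(14 + O\right) \left(-6\right) = -84 - 6 O$)
$\sqrt{Z{\left(- \frac{67}{9},-136 \right)} + g{\left(159,217 \right)}} = \sqrt{\left(-84 - 6 \left(- \frac{67}{9}\right)\right) + 217 \cdot 159} = \sqrt{\left(-84 - 6 \left(\left(-67\right) \frac{1}{9}\right)\right) + 34503} = \sqrt{\left(-84 - - \frac{134}{3}\right) + 34503} = \sqrt{\left(-84 + \frac{134}{3}\right) + 34503} = \sqrt{- \frac{118}{3} + 34503} = \sqrt{\frac{103391}{3}} = \frac{\sqrt{310173}}{3}$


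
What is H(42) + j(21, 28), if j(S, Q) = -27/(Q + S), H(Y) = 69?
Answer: 3354/49 ≈ 68.449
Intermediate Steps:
H(42) + j(21, 28) = 69 - 27/(28 + 21) = 69 - 27/49 = 3354/49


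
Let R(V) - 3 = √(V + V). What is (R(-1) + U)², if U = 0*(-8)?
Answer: (3 + I*√2)² ≈ 7.0 + 8.4853*I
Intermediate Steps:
R(V) = 3 + √2*√V (R(V) = 3 + √(V + V) = 3 + √(2*V) = 3 + √2*√V)
U = 0
(R(-1) + U)² = ((3 + √2*√(-1)) + 0)² = ((3 + √2*I) + 0)² = ((3 + I*√2) + 0)² = (3 + I*√2)²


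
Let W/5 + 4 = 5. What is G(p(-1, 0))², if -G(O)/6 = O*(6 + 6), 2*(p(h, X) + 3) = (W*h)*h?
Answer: 1296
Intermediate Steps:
W = 5 (W = -20 + 5*5 = -20 + 25 = 5)
p(h, X) = -3 + 5*h²/2 (p(h, X) = -3 + ((5*h)*h)/2 = -3 + (5*h²)/2 = -3 + 5*h²/2)
G(O) = -72*O (G(O) = -6*O*(6 + 6) = -6*O*12 = -72*O)
G(p(-1, 0))² = (-72*(-3 + (5/2)*(-1)²))² = (-72*(-3 + (5/2)*1))² = (-72*(-3 + 5/2))² = (-72*(-½))² = 36² = 1296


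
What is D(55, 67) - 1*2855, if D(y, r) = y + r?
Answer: -2733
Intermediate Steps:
D(y, r) = r + y
D(55, 67) - 1*2855 = (67 + 55) - 1*2855 = 122 - 2855 = -2733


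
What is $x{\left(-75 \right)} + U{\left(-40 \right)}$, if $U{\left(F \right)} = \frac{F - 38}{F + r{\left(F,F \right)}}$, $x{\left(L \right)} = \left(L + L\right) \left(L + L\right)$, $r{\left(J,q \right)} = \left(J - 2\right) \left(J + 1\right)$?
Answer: $\frac{17977461}{799} \approx 22500.0$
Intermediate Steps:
$r{\left(J,q \right)} = \left(1 + J\right) \left(-2 + J\right)$ ($r{\left(J,q \right)} = \left(-2 + J\right) \left(1 + J\right) = \left(1 + J\right) \left(-2 + J\right)$)
$x{\left(L \right)} = 4 L^{2}$ ($x{\left(L \right)} = 2 L 2 L = 4 L^{2}$)
$U{\left(F \right)} = \frac{-38 + F}{-2 + F^{2}}$ ($U{\left(F \right)} = \frac{F - 38}{F - \left(2 + F - F^{2}\right)} = \frac{-38 + F}{-2 + F^{2}}$)
$x{\left(-75 \right)} + U{\left(-40 \right)} = 4 \left(-75\right)^{2} + \frac{-38 - 40}{-2 + \left(-40\right)^{2}} = 4 \cdot 5625 + \frac{1}{-2 + 1600} \left(-78\right) = 22500 + \frac{1}{1598} \left(-78\right) = 22500 - \frac{39}{799} = \frac{17977461}{799}$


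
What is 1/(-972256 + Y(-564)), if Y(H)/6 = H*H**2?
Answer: -1/1077409120 ≈ -9.2815e-10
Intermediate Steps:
Y(H) = 6*H**3 (Y(H) = 6*(H*H**2) = 6*H**3)
1/(-972256 + Y(-564)) = 1/(-972256 + 6*(-564)**3) = 1/(-972256 + 6*(-179406144)) = 1/(-972256 - 1076436864) = 1/(-1077409120) = -1/1077409120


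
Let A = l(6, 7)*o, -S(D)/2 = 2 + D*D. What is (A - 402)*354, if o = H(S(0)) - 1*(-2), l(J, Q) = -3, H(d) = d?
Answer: -140184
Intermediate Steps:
S(D) = -4 - 2*D² (S(D) = -2*(2 + D*D) = -2*(2 + D²) = -4 - 2*D²)
o = -2 (o = (-4 - 2*0²) - 1*(-2) = (-4 - 2*0) + 2 = (-4 + 0) + 2 = -4 + 2 = -2)
A = 6 (A = -3*(-2) = 6)
(A - 402)*354 = (6 - 402)*354 = -396*354 = -140184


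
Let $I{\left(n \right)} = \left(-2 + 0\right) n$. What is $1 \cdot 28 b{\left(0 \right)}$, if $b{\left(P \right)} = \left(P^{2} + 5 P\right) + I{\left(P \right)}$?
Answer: $0$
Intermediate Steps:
$I{\left(n \right)} = - 2 n$
$b{\left(P \right)} = P^{2} + 3 P$ ($b{\left(P \right)} = \left(P^{2} + 5 P\right) - 2 P = P^{2} + 3 P$)
$1 \cdot 28 b{\left(0 \right)} = 1 \cdot 28 \cdot 0 \left(3 + 0\right) = 28 \cdot 0 \cdot 3 = 28 \cdot 0 = 0$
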